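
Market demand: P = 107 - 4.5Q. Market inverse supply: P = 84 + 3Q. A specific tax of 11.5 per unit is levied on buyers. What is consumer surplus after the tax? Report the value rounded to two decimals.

Without the tax, 107 - 4.5Q = 84 + 3Q so Q* = 3.0667 and P* = 93.2.
With the tax, buyers' net willingness to pay falls by 11.5: (107 - 11.5) - 4.5Q = 84 + 3Q, so Q_t = 1.5333. Buyers pay P_b = 100.1; sellers receive P_s = P_b - 11.5 = 88.6.
CS = (1/2)(Q_t)(107 - P_b) = (1/2)(1.5333)(6.9) = 5.29.

5.29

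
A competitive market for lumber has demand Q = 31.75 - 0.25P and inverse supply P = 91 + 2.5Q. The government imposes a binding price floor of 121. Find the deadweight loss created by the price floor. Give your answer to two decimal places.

Rewriting demand in inverse form: P = 127 - 4Q.
Without the control, 127 - 4Q = 91 + 2.5Q so Q* = 5.5385 and P* = 104.8462.
At P = 121, buyers demand (127 - 121)/4 = 1.5 while sellers would supply more, so the quantity traded is 1.5 at price 121.
The lost-trades triangle has base Q* - 1.5 = 4.0385 and height equal to the gap between the curves at Q = 1.5, which is 121 - 94.75 = 26.25. DWL = (1/2)(4.0385)(26.25) = 53.0048.

53.00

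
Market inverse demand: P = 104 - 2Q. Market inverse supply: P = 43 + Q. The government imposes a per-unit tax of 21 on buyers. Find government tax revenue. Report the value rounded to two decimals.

280.00

Pre-tax equilibrium: 104 - 2Q = 43 + Q gives Q* = 20.3333, P* = 63.3333.
With the tax, buyers' net willingness to pay falls by 21: (104 - 21) - 2Q = 43 + Q, so Q_t = 13.3333. Buyers pay P_b = 77.3333; sellers receive P_s = P_b - 21 = 56.3333.
Tax revenue = t x Q_t = 21 x 13.3333 = 280.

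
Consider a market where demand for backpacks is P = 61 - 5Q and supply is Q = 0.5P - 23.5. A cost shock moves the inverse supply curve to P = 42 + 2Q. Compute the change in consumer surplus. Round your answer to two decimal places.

8.42

Rewriting supply in inverse form: P = 47 + 2Q.
Initial equilibrium: Q_0 = 2, P_0 = 51; CS_0 = (1/2)(2)(10) = 10, PS_0 = (1/2)(2)(4) = 4.
New equilibrium: 61 - 5Q = 42 + 2Q gives Q_1 = 2.7143, P_1 = 47.4286; CS_1 = 18.4184, PS_1 = 7.3673.
Change in consumer surplus = 18.4184 - 10 = 8.4184.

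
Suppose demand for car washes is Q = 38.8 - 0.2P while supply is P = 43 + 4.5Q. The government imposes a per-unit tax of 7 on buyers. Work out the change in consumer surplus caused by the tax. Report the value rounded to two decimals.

-57.20

Rewriting demand in inverse form: P = 194 - 5Q.
Without the tax, 194 - 5Q = 43 + 4.5Q so Q* = 15.8947 and P* = 114.5263.
With the tax, buyers' net willingness to pay falls by 7: (194 - 7) - 5Q = 43 + 4.5Q, so Q_t = 15.1579. Buyers pay P_b = 118.2105; sellers receive P_s = P_b - 7 = 111.2105.
CS falls from (1/2)(15.8947)(79.4737) = 631.6066 to (1/2)(15.1579)(75.7895) = 574.4044, a change of -57.2022.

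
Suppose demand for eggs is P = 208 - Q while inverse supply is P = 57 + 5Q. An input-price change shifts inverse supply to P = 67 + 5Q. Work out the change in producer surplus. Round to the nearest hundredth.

-202.78

Initial equilibrium: Q_0 = 25.1667, P_0 = 182.8333; CS_0 = (1/2)(25.1667)(25.1667) = 316.6806, PS_0 = (1/2)(25.1667)(125.8333) = 1583.4028.
New equilibrium: 208 - Q = 67 + 5Q gives Q_1 = 23.5, P_1 = 184.5; CS_1 = 276.125, PS_1 = 1380.625.
Change in producer surplus = 1380.625 - 1583.4028 = -202.7778.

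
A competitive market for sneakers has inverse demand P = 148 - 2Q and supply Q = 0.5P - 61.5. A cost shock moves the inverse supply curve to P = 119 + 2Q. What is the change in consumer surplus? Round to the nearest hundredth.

13.50

Rewriting supply in inverse form: P = 123 + 2Q.
Initial equilibrium: Q_0 = 6.25, P_0 = 135.5; CS_0 = (1/2)(6.25)(12.5) = 39.0625, PS_0 = (1/2)(6.25)(12.5) = 39.0625.
New equilibrium: 148 - 2Q = 119 + 2Q gives Q_1 = 7.25, P_1 = 133.5; CS_1 = 52.5625, PS_1 = 52.5625.
Change in consumer surplus = 52.5625 - 39.0625 = 13.5.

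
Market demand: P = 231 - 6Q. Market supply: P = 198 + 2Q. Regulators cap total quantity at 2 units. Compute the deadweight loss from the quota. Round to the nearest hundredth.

18.06

Without the quota, 231 - 6Q = 198 + 2Q gives Q* = 4.125.
At Q = 2 the demand price is 231 - 6(2) = 219 and the supply price is 198 + 2(2) = 202.
Deadweight loss is the triangle between the curves from 2 to 4.125: (1/2)(219 - 202)(4.125 - 2) = 18.0625.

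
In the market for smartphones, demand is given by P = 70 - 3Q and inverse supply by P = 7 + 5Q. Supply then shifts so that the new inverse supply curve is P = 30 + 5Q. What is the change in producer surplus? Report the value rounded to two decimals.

Initial equilibrium: Q_0 = 7.875, P_0 = 46.375; CS_0 = (1/2)(7.875)(23.625) = 93.0234, PS_0 = (1/2)(7.875)(39.375) = 155.0391.
New equilibrium: 70 - 3Q = 30 + 5Q gives Q_1 = 5, P_1 = 55; CS_1 = 37.5, PS_1 = 62.5.
Change in producer surplus = 62.5 - 155.0391 = -92.5391.

-92.54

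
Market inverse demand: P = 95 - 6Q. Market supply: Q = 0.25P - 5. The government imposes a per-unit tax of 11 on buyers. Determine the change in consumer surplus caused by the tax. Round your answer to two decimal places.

Rewriting supply in inverse form: P = 20 + 4Q.
Pre-tax equilibrium: 95 - 6Q = 20 + 4Q gives Q* = 7.5, P* = 50.
With the tax, buyers' net willingness to pay falls by 11: (95 - 11) - 6Q = 20 + 4Q, so Q_t = 6.4. Buyers pay P_b = 56.6; sellers receive P_s = P_b - 11 = 45.6.
Consumers lose the trapezoid between P* and P_b out to Q_t plus the triangle from Q_t to Q*: change in CS = 122.88 - 168.75 = -45.87.

-45.87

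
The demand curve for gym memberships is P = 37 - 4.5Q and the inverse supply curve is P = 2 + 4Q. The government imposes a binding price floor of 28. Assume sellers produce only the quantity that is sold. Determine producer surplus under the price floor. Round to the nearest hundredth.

44.00

Free-market equilibrium: 37 - 4.5Q = 2 + 4Q gives Q* = 4.1176, P* = 18.4706.
At P = 28, buyers demand (37 - 28)/4.5 = 2 while sellers would supply more, so the quantity traded is 2 at price 28.
The supply price at Q = 2 is 10. PS is the trapezoid between 28 and supply over [0, 2]: (1/2)[(28 - 2) + (28 - 10)](2) = 44.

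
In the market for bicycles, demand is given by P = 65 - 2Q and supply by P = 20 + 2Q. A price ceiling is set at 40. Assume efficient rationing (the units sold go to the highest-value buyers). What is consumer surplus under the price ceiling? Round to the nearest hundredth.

Free-market equilibrium: 65 - 2Q = 20 + 2Q gives Q* = 11.25, P* = 42.5.
At P = 40, sellers supply (40 - 20)/2 = 10 while buyers want more, so the quantity traded is 10 at price 40.
The demand price at Q = 10 is 45. CS is the trapezoid between demand and 40 over [0, 10]: (1/2)[(65 - 40) + (45 - 40)](10) = 150.

150.00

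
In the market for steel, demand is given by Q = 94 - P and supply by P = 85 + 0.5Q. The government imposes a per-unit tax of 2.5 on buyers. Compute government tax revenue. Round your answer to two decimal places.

10.83

Rewriting demand in inverse form: P = 94 - Q.
Pre-tax equilibrium: 94 - Q = 85 + 0.5Q gives Q* = 6, P* = 88.
With the tax, buyers' net willingness to pay falls by 2.5: (94 - 2.5) - Q = 85 + 0.5Q, so Q_t = 4.3333. Buyers pay P_b = 89.6667; sellers receive P_s = P_b - 2.5 = 87.1667.
Revenue is the tax times quantity traded: 2.5 x 4.3333 = 10.8333.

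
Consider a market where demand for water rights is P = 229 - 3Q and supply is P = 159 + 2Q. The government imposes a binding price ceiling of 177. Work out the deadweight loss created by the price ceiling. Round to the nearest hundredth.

Free-market equilibrium: 229 - 3Q = 159 + 2Q gives Q* = 14, P* = 187.
At the ceiling price 177, quantity supplied is (177 - 159)/2 = 9; supply is the short side, so Q = 9 trades at P = 177.
The lost-trades triangle has base Q* - 9 = 5 and height equal to the gap between the curves at Q = 9, which is 202 - 177 = 25. DWL = (1/2)(5)(25) = 62.5.

62.50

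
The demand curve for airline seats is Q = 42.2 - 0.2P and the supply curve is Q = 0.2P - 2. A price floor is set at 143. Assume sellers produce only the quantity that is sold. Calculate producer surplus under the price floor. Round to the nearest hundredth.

1346.40

Rewriting demand in inverse form: P = 211 - 5Q.
Rewriting supply in inverse form: P = 10 + 5Q.
Free-market equilibrium: 211 - 5Q = 10 + 5Q gives Q* = 20.1, P* = 110.5.
At the floor price 143, quantity demanded is (211 - 143)/5 = 13.6; demand is the short side, so Q = 13.6 trades at P = 143.
The supply price at Q = 13.6 is 78. PS is the trapezoid between 143 and supply over [0, 13.6]: (1/2)[(143 - 10) + (143 - 78)](13.6) = 1346.4.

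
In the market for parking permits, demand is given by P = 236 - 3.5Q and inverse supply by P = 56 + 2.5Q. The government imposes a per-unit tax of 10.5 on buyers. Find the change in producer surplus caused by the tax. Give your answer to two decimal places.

Without the tax, 236 - 3.5Q = 56 + 2.5Q so Q* = 30 and P* = 131.
With the tax, buyers' net willingness to pay falls by 10.5: (236 - 10.5) - 3.5Q = 56 + 2.5Q, so Q_t = 28.25. Buyers pay P_b = 137.125; sellers receive P_s = P_b - 10.5 = 126.625.
PS falls from (1/2)(30)(75) = 1125 to (1/2)(28.25)(70.625) = 997.5781, a change of -127.4219.

-127.42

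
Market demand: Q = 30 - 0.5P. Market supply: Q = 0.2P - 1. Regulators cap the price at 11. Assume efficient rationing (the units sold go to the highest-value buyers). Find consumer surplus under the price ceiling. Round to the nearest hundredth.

57.36

Rewriting demand in inverse form: P = 60 - 2Q.
Rewriting supply in inverse form: P = 5 + 5Q.
Without the control, 60 - 2Q = 5 + 5Q so Q* = 7.8571 and P* = 44.2857.
At the ceiling price 11, quantity supplied is (11 - 5)/5 = 1.2; supply is the short side, so Q = 1.2 trades at P = 11.
The demand price at Q = 1.2 is 57.6. CS is the trapezoid between demand and 11 over [0, 1.2]: (1/2)[(60 - 11) + (57.6 - 11)](1.2) = 57.36.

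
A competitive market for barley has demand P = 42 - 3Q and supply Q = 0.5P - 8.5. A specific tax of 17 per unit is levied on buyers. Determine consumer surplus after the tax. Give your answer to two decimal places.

Rewriting supply in inverse form: P = 17 + 2Q.
Without the tax, 42 - 3Q = 17 + 2Q so Q* = 5 and P* = 27.
With the tax, buyers' net willingness to pay falls by 17: (42 - 17) - 3Q = 17 + 2Q, so Q_t = 1.6. Buyers pay P_b = 37.2; sellers receive P_s = P_b - 17 = 20.2.
Consumer surplus is the triangle under demand above P_b: (1/2)(1.6)(42 - 37.2) = 3.84.

3.84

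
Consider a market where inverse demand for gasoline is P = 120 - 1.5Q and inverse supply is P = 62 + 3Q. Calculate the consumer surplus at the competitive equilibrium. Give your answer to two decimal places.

Setting demand equal to supply, 58 = 4.5Q, so Q* = 12.8889 and P* = 100.6667.
Consumer surplus is the triangle under demand above P*: (1/2)(12.8889)(120 - 100.6667) = (1/2)(12.8889)(19.3333) = 124.5926.

124.59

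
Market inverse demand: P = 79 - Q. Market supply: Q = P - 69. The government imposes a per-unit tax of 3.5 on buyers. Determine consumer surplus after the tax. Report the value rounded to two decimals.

5.28

Rewriting supply in inverse form: P = 69 + Q.
Without the tax, 79 - Q = 69 + Q so Q* = 5 and P* = 74.
A tax on buyers shifts demand down by 3.5: (79 - 3.5) - Q = 69 + Q, so Q_t = 3.25. Buyers pay P_b = 75.75; sellers receive P_s = P_b - 3.5 = 72.25.
Consumer surplus is the triangle under demand above P_b: (1/2)(3.25)(79 - 75.75) = 5.2812.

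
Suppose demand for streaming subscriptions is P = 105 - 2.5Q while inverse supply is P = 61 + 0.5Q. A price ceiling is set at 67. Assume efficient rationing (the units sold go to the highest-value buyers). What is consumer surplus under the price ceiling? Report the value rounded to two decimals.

Without the control, 105 - 2.5Q = 61 + 0.5Q so Q* = 14.6667 and P* = 68.3333.
At the ceiling price 67, quantity supplied is (67 - 61)/0.5 = 12; supply is the short side, so Q = 12 trades at P = 67.
The demand price at Q = 12 is 75. CS is the trapezoid between demand and 67 over [0, 12]: (1/2)[(105 - 67) + (75 - 67)](12) = 276.

276.00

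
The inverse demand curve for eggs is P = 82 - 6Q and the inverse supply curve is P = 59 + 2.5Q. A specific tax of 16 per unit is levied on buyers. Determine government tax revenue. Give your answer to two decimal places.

Without the tax, 82 - 6Q = 59 + 2.5Q so Q* = 2.7059 and P* = 65.7647.
A tax on buyers shifts demand down by 16: (82 - 16) - 6Q = 59 + 2.5Q, so Q_t = 0.8235. Buyers pay P_b = 77.0588; sellers receive P_s = P_b - 16 = 61.0588.
Revenue is the tax times quantity traded: 16 x 0.8235 = 13.1765.

13.18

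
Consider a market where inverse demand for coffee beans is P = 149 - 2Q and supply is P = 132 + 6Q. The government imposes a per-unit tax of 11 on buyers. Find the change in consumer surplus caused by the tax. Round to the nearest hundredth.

-3.95

Without the tax, 149 - 2Q = 132 + 6Q so Q* = 2.125 and P* = 144.75.
A tax on buyers shifts demand down by 11: (149 - 11) - 2Q = 132 + 6Q, so Q_t = 0.75. Buyers pay P_b = 147.5; sellers receive P_s = P_b - 11 = 136.5.
Consumers lose the trapezoid between P* and P_b out to Q_t plus the triangle from Q_t to Q*: change in CS = 0.5625 - 4.5156 = -3.9531.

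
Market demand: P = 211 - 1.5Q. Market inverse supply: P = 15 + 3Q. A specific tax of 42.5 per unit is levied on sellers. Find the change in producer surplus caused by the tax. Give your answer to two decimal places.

-1100.28

Pre-tax equilibrium: 211 - 1.5Q = 15 + 3Q gives Q* = 43.5556, P* = 145.6667.
A tax on sellers shifts supply up by 42.5: 211 - 1.5Q = 15 + 3Q + 42.5, so Q_t = 34.1111. Buyers pay P_b = 159.8333; sellers receive P_s = P_b - 42.5 = 117.3333.
PS falls from (1/2)(43.5556)(130.6667) = 2845.6296 to (1/2)(34.1111)(102.3333) = 1745.3519, a change of -1100.2778.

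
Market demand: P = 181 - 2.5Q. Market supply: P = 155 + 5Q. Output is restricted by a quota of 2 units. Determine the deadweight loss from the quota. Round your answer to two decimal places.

8.07

Unrestricted equilibrium: Q* = (181 - 155)/(2.5 + 5) = 3.4667.
At Q = 2 the demand price is 181 - 2.5(2) = 176 and the supply price is 155 + 5(2) = 165.
Deadweight loss is the triangle between the curves from 2 to 3.4667: (1/2)(176 - 165)(3.4667 - 2) = 8.0667.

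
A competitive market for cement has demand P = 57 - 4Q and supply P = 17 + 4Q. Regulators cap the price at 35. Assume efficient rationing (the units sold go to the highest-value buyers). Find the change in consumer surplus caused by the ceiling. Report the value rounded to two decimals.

8.50

Without the control, 57 - 4Q = 17 + 4Q so Q* = 5 and P* = 37.
At P = 35, sellers supply (35 - 17)/4 = 4.5 while buyers want more, so the quantity traded is 4.5 at price 35.
CS goes from (1/2)(5)(20) = 50 to 58.5 (computed as (57 - 35)(4.5) - (1/2)(4)(4.5)^2), a change of 8.5.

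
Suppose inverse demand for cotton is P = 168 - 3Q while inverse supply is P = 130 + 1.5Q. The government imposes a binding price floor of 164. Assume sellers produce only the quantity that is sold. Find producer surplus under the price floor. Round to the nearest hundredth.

44.00

Free-market equilibrium: 168 - 3Q = 130 + 1.5Q gives Q* = 8.4444, P* = 142.6667.
At P = 164, buyers demand (168 - 164)/3 = 1.3333 while sellers would supply more, so the quantity traded is 1.3333 at price 164.
The supply price at Q = 1.3333 is 132. PS is the trapezoid between 164 and supply over [0, 1.3333]: (1/2)[(164 - 130) + (164 - 132)](1.3333) = 44.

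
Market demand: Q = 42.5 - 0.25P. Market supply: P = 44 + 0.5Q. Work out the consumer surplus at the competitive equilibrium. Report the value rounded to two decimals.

1568.00

Rewriting demand in inverse form: P = 170 - 4Q.
Set 170 - 4Q = 44 + 0.5Q, which gives 126 = 4.5Q, so Q* = 28 and P* = 170 - 4(28) = 58.
Consumer surplus is the triangle under demand above P*: (1/2)(28)(170 - 58) = (1/2)(28)(112) = 1568.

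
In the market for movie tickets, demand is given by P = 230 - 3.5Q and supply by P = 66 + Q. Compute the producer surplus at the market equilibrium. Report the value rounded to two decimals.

Setting demand equal to supply, 164 = 4.5Q, so Q* = 36.4444 and P* = 102.4444.
Producer surplus is the triangle above supply below P*: (1/2)(36.4444)(102.4444 - 66) = (1/2)(36.4444)(36.4444) = 664.0988.

664.10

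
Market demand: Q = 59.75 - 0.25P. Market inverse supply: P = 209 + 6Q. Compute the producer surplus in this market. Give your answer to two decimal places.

Rewriting demand in inverse form: P = 239 - 4Q.
Set 239 - 4Q = 209 + 6Q, which gives 30 = 10Q, so Q* = 3 and P* = 239 - 4(3) = 227.
The supply curve's price intercept is 209, so PS = (1/2)(Q*)(P* - 209) = (1/2)(3)(18) = 27.

27.00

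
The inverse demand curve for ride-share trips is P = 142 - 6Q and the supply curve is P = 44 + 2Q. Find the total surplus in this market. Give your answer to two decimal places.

600.25

Set 142 - 6Q = 44 + 2Q, which gives 98 = 8Q, so Q* = 12.25 and P* = 142 - 6(12.25) = 68.5.
CS = (1/2)(12.25)(73.5) = 450.1875 and PS = (1/2)(12.25)(24.5) = 150.0625, so total surplus = 600.25.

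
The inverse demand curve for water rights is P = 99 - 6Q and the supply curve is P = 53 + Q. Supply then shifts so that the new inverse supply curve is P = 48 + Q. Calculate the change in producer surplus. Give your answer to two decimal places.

4.95

Initial equilibrium: Q_0 = 6.5714, P_0 = 59.5714; CS_0 = (1/2)(6.5714)(39.4286) = 129.551, PS_0 = (1/2)(6.5714)(6.5714) = 21.5918.
New equilibrium: 99 - 6Q = 48 + Q gives Q_1 = 7.2857, P_1 = 55.2857; CS_1 = 159.2449, PS_1 = 26.5408.
Change in producer surplus = 26.5408 - 21.5918 = 4.949.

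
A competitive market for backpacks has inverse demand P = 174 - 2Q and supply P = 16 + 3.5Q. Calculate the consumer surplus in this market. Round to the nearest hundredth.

Set 174 - 2Q = 16 + 3.5Q, which gives 158 = 5.5Q, so Q* = 28.7273 and P* = 174 - 2(28.7273) = 116.5455.
CS is the area between the demand curve and P* from 0 to Q*: (1/2)(28.7273)(57.4545) = 825.2562.

825.26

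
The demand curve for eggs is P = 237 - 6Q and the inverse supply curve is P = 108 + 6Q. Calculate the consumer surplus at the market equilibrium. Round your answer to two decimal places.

Set 237 - 6Q = 108 + 6Q, which gives 129 = 12Q, so Q* = 10.75 and P* = 237 - 6(10.75) = 172.5.
CS is the area between the demand curve and P* from 0 to Q*: (1/2)(10.75)(64.5) = 346.6875.

346.69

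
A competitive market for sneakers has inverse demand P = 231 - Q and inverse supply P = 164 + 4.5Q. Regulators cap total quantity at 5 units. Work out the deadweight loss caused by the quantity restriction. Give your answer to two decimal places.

141.84

Without the quota, 231 - Q = 164 + 4.5Q gives Q* = 12.1818.
At Q = 5 the demand price is 231 - (5) = 226 and the supply price is 164 + 4.5(5) = 186.5.
Deadweight loss is the triangle between the curves from 5 to 12.1818: (1/2)(226 - 186.5)(12.1818 - 5) = 141.8409.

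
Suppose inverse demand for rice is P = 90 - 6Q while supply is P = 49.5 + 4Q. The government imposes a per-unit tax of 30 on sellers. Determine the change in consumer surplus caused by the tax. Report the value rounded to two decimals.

-45.90

Pre-tax equilibrium: 90 - 6Q = 49.5 + 4Q gives Q* = 4.05, P* = 65.7.
With the tax, sellers need 30 more per unit: 90 - 6Q = 49.5 + 4Q + 30, so Q_t = 1.05. Buyers pay P_b = 83.7; sellers receive P_s = P_b - 30 = 53.7.
Consumers lose the trapezoid between P* and P_b out to Q_t plus the triangle from Q_t to Q*: change in CS = 3.3075 - 49.2075 = -45.9.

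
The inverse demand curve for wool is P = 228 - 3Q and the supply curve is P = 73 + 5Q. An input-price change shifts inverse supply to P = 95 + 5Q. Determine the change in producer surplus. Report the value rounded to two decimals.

-247.50

Initial equilibrium: Q_0 = 19.375, P_0 = 169.875; CS_0 = (1/2)(19.375)(58.125) = 563.0859, PS_0 = (1/2)(19.375)(96.875) = 938.4766.
New equilibrium: 228 - 3Q = 95 + 5Q gives Q_1 = 16.625, P_1 = 178.125; CS_1 = 414.5859, PS_1 = 690.9766.
Change in producer surplus = 690.9766 - 938.4766 = -247.5.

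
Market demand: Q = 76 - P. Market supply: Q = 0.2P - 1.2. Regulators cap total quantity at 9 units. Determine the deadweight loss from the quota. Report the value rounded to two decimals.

Rewriting demand in inverse form: P = 76 - Q.
Rewriting supply in inverse form: P = 6 + 5Q.
Without the quota, 76 - Q = 6 + 5Q gives Q* = 11.6667.
At Q = 9 the demand price is 76 - (9) = 67 and the supply price is 6 + 5(9) = 51.
Deadweight loss is the triangle between the curves from 9 to 11.6667: (1/2)(67 - 51)(11.6667 - 9) = 21.3333.

21.33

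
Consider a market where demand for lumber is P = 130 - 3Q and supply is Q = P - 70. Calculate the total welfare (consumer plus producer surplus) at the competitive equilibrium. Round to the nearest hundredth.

Rewriting supply in inverse form: P = 70 + Q.
Setting demand equal to supply, 60 = 4Q, so Q* = 15 and P* = 85.
CS = (1/2)(15)(45) = 337.5 and PS = (1/2)(15)(15) = 112.5, so total surplus = 450.

450.00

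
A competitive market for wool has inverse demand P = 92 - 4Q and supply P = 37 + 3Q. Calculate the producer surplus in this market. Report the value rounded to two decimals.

92.60

Set 92 - 4Q = 37 + 3Q, which gives 55 = 7Q, so Q* = 7.8571 and P* = 92 - 4(7.8571) = 60.5714.
PS is the area between P* and the supply curve from 0 to Q*: (1/2)(7.8571)(23.5714) = 92.602.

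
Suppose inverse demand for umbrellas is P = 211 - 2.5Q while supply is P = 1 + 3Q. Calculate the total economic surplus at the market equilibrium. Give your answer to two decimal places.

4009.09

Set 211 - 2.5Q = 1 + 3Q, which gives 210 = 5.5Q, so Q* = 38.1818 and P* = 211 - 2.5(38.1818) = 115.5455.
CS = (1/2)(38.1818)(95.4545) = 1822.314 and PS = (1/2)(38.1818)(114.5455) = 2186.7769, so total surplus = 4009.0909.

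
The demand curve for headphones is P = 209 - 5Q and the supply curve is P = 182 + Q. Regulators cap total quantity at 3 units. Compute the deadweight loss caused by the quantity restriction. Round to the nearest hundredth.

Without the quota, 209 - 5Q = 182 + Q gives Q* = 4.5.
At Q = 3 the demand price is 209 - 5(3) = 194 and the supply price is 182 + (3) = 185.
Deadweight loss is the triangle between the curves from 3 to 4.5: (1/2)(194 - 185)(4.5 - 3) = 6.75.

6.75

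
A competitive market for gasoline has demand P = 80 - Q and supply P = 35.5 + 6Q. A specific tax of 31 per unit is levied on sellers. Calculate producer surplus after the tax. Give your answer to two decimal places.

11.16

Pre-tax equilibrium: 80 - Q = 35.5 + 6Q gives Q* = 6.3571, P* = 73.6429.
With the tax, sellers need 31 more per unit: 80 - Q = 35.5 + 6Q + 31, so Q_t = 1.9286. Buyers pay P_b = 78.0714; sellers receive P_s = P_b - 31 = 47.0714.
PS = (1/2)(Q_t)(P_s - 35.5) = (1/2)(1.9286)(11.5714) = 11.1582.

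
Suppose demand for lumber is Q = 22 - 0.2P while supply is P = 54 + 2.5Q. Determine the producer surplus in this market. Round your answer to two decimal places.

Rewriting demand in inverse form: P = 110 - 5Q.
Setting demand equal to supply, 56 = 7.5Q, so Q* = 7.4667 and P* = 72.6667.
PS is the area between P* and the supply curve from 0 to Q*: (1/2)(7.4667)(18.6667) = 69.6889.

69.69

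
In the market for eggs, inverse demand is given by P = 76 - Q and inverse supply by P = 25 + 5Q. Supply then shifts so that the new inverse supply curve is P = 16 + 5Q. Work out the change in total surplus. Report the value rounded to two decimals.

Initial equilibrium: Q_0 = 8.5, P_0 = 67.5; CS_0 = (1/2)(8.5)(8.5) = 36.125, PS_0 = (1/2)(8.5)(42.5) = 180.625.
New equilibrium: 76 - Q = 16 + 5Q gives Q_1 = 10, P_1 = 66; CS_1 = 50, PS_1 = 250.
Change in total surplus = (50 + 250) - (36.125 + 180.625) = 83.25.

83.25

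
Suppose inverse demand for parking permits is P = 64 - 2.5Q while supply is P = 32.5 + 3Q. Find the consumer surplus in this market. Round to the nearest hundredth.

41.00

Setting demand equal to supply, 31.5 = 5.5Q, so Q* = 5.7273 and P* = 49.6818.
CS is the area between the demand curve and P* from 0 to Q*: (1/2)(5.7273)(14.3182) = 41.0021.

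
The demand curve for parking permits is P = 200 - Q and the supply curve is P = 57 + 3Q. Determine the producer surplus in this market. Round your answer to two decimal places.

Equilibrium: 200 - Q = 57 + 3Q, so Q* = 35.75 and P* = 164.25.
The supply curve's price intercept is 57, so PS = (1/2)(Q*)(P* - 57) = (1/2)(35.75)(107.25) = 1917.0938.

1917.09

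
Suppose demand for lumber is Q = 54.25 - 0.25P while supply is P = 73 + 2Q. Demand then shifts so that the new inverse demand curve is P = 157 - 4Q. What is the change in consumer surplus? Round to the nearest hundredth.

Rewriting demand in inverse form: P = 217 - 4Q.
Initial equilibrium: Q_0 = 24, P_0 = 121; CS_0 = (1/2)(24)(96) = 1152, PS_0 = (1/2)(24)(48) = 576.
New equilibrium: 157 - 4Q = 73 + 2Q gives Q_1 = 14, P_1 = 101; CS_1 = 392, PS_1 = 196.
Change in consumer surplus = 392 - 1152 = -760.

-760.00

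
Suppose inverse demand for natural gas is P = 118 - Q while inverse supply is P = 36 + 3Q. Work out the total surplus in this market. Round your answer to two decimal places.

Setting demand equal to supply, 82 = 4Q, so Q* = 20.5 and P* = 97.5.
Total surplus is the full triangle between the curves from 0 to Q*: (1/2)(20.5)(118 - 36) = 840.5.

840.50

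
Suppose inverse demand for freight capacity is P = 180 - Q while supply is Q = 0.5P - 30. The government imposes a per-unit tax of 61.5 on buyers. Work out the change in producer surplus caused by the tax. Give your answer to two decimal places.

Rewriting supply in inverse form: P = 60 + 2Q.
Pre-tax equilibrium: 180 - Q = 60 + 2Q gives Q* = 40, P* = 140.
With the tax, buyers' net willingness to pay falls by 61.5: (180 - 61.5) - Q = 60 + 2Q, so Q_t = 19.5. Buyers pay P_b = 160.5; sellers receive P_s = P_b - 61.5 = 99.
PS falls from (1/2)(40)(80) = 1600 to (1/2)(19.5)(39) = 380.25, a change of -1219.75.

-1219.75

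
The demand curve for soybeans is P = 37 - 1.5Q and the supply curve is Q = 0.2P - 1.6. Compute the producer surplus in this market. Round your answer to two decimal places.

Rewriting supply in inverse form: P = 8 + 5Q.
Equilibrium: 37 - 1.5Q = 8 + 5Q, so Q* = 4.4615 and P* = 30.3077.
Producer surplus is the triangle above supply below P*: (1/2)(4.4615)(30.3077 - 8) = (1/2)(4.4615)(22.3077) = 49.7633.

49.76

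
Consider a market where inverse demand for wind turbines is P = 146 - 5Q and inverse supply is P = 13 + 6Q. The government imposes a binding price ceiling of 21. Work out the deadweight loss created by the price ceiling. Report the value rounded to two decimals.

Free-market equilibrium: 146 - 5Q = 13 + 6Q gives Q* = 12.0909, P* = 85.5455.
At the ceiling price 21, quantity supplied is (21 - 13)/6 = 1.3333; supply is the short side, so Q = 1.3333 trades at P = 21.
The lost-trades triangle has base Q* - 1.3333 = 10.7576 and height equal to the gap between the curves at Q = 1.3333, which is 139.3333 - 21 = 118.3333. DWL = (1/2)(10.7576)(118.3333) = 636.4899.

636.49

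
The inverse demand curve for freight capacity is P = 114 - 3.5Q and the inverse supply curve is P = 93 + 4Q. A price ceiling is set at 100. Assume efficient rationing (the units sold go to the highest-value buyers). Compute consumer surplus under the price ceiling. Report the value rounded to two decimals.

Free-market equilibrium: 114 - 3.5Q = 93 + 4Q gives Q* = 2.8, P* = 104.2.
At the ceiling price 100, quantity supplied is (100 - 93)/4 = 1.75; supply is the short side, so Q = 1.75 trades at P = 100.
The demand price at Q = 1.75 is 107.875. CS is the trapezoid between demand and 100 over [0, 1.75]: (1/2)[(114 - 100) + (107.875 - 100)](1.75) = 19.1406.

19.14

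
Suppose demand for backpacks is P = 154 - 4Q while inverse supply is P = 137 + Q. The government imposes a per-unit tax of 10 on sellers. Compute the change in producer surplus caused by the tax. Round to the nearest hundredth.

-4.80

Without the tax, 154 - 4Q = 137 + Q so Q* = 3.4 and P* = 140.4.
A tax on sellers shifts supply up by 10: 154 - 4Q = 137 + Q + 10, so Q_t = 1.4. Buyers pay P_b = 148.4; sellers receive P_s = P_b - 10 = 138.4.
PS falls from (1/2)(3.4)(3.4) = 5.78 to (1/2)(1.4)(1.4) = 0.98, a change of -4.8.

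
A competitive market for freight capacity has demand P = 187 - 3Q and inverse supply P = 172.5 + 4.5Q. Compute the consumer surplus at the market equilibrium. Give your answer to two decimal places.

5.61

Set 187 - 3Q = 172.5 + 4.5Q, which gives 14.5 = 7.5Q, so Q* = 1.9333 and P* = 187 - 3(1.9333) = 181.2.
CS is the area between the demand curve and P* from 0 to Q*: (1/2)(1.9333)(5.8) = 5.6067.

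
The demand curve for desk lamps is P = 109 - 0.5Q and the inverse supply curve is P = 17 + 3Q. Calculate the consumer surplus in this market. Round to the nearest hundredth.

Setting demand equal to supply, 92 = 3.5Q, so Q* = 26.2857 and P* = 95.8571.
CS is the area between the demand curve and P* from 0 to Q*: (1/2)(26.2857)(13.1429) = 172.7347.

172.73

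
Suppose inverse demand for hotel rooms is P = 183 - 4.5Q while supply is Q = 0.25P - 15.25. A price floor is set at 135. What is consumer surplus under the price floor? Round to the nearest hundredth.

Rewriting supply in inverse form: P = 61 + 4Q.
Without the control, 183 - 4.5Q = 61 + 4Q so Q* = 14.3529 and P* = 118.4118.
At the floor price 135, quantity demanded is (183 - 135)/4.5 = 10.6667; demand is the short side, so Q = 10.6667 trades at P = 135.
CS is the triangle under demand above 135: (1/2)(10.6667)(183 - 135) = 256.

256.00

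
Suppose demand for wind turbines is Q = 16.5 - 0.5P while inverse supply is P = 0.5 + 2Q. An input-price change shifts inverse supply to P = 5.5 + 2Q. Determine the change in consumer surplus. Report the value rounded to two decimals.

Rewriting demand in inverse form: P = 33 - 2Q.
Initial equilibrium: Q_0 = 8.125, P_0 = 16.75; CS_0 = (1/2)(8.125)(16.25) = 66.0156, PS_0 = (1/2)(8.125)(16.25) = 66.0156.
New equilibrium: 33 - 2Q = 5.5 + 2Q gives Q_1 = 6.875, P_1 = 19.25; CS_1 = 47.2656, PS_1 = 47.2656.
Change in consumer surplus = 47.2656 - 66.0156 = -18.75.

-18.75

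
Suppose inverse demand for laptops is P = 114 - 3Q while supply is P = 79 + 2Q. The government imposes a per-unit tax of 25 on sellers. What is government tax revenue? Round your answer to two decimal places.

50.00

Pre-tax equilibrium: 114 - 3Q = 79 + 2Q gives Q* = 7, P* = 93.
With the tax, sellers need 25 more per unit: 114 - 3Q = 79 + 2Q + 25, so Q_t = 2. Buyers pay P_b = 108; sellers receive P_s = P_b - 25 = 83.
Revenue is the tax times quantity traded: 25 x 2 = 50.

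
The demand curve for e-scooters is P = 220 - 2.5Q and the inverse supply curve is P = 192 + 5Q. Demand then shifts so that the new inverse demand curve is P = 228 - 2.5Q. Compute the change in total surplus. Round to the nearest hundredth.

34.13

Initial equilibrium: Q_0 = 3.7333, P_0 = 210.6667; CS_0 = (1/2)(3.7333)(9.3333) = 17.4222, PS_0 = (1/2)(3.7333)(18.6667) = 34.8444.
New equilibrium: 228 - 2.5Q = 192 + 5Q gives Q_1 = 4.8, P_1 = 216; CS_1 = 28.8, PS_1 = 57.6.
Change in total surplus = (28.8 + 57.6) - (17.4222 + 34.8444) = 34.1333.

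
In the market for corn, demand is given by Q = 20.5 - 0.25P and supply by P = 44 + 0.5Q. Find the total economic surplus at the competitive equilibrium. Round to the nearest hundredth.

160.44

Rewriting demand in inverse form: P = 82 - 4Q.
Setting demand equal to supply, 38 = 4.5Q, so Q* = 8.4444 and P* = 48.2222.
Total surplus is the full triangle between the curves from 0 to Q*: (1/2)(8.4444)(82 - 44) = 160.4444.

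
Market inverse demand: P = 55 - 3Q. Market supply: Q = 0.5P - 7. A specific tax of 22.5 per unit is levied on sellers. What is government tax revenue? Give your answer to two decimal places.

83.25

Rewriting supply in inverse form: P = 14 + 2Q.
Without the tax, 55 - 3Q = 14 + 2Q so Q* = 8.2 and P* = 30.4.
A tax on sellers shifts supply up by 22.5: 55 - 3Q = 14 + 2Q + 22.5, so Q_t = 3.7. Buyers pay P_b = 43.9; sellers receive P_s = P_b - 22.5 = 21.4.
Revenue is the tax times quantity traded: 22.5 x 3.7 = 83.25.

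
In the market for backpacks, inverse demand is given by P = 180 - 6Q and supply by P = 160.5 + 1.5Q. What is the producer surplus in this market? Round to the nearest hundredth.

5.07

Equilibrium: 180 - 6Q = 160.5 + 1.5Q, so Q* = 2.6 and P* = 164.4.
The supply curve's price intercept is 160.5, so PS = (1/2)(Q*)(P* - 160.5) = (1/2)(2.6)(3.9) = 5.07.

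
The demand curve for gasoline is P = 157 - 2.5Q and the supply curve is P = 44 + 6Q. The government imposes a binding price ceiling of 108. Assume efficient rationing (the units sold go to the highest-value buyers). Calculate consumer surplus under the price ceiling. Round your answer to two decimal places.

380.44

Free-market equilibrium: 157 - 2.5Q = 44 + 6Q gives Q* = 13.2941, P* = 123.7647.
At the ceiling price 108, quantity supplied is (108 - 44)/6 = 10.6667; supply is the short side, so Q = 10.6667 trades at P = 108.
The demand price at Q = 10.6667 is 130.3333. CS is the trapezoid between demand and 108 over [0, 10.6667]: (1/2)[(157 - 108) + (130.3333 - 108)](10.6667) = 380.4444.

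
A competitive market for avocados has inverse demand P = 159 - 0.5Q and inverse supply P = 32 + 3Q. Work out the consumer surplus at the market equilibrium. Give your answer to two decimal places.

Set 159 - 0.5Q = 32 + 3Q, which gives 127 = 3.5Q, so Q* = 36.2857 and P* = 159 - 0.5(36.2857) = 140.8571.
CS is the area between the demand curve and P* from 0 to Q*: (1/2)(36.2857)(18.1429) = 329.1633.

329.16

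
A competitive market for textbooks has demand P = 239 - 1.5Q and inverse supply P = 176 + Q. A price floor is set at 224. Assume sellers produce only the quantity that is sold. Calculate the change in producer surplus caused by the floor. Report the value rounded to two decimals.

Free-market equilibrium: 239 - 1.5Q = 176 + Q gives Q* = 25.2, P* = 201.2.
At the floor price 224, quantity demanded is (239 - 224)/1.5 = 10; demand is the short side, so Q = 10 trades at P = 224.
PS goes from (1/2)(25.2)(25.2) = 317.52 to 430 (computed as (224 - 176)(10) - (1/2)(1)(10)^2), a change of 112.48.

112.48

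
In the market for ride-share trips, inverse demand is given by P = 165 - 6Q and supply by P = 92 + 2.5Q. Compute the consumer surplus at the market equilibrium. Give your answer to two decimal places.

Setting demand equal to supply, 73 = 8.5Q, so Q* = 8.5882 and P* = 113.4706.
Consumer surplus is the triangle under demand above P*: (1/2)(8.5882)(165 - 113.4706) = (1/2)(8.5882)(51.5294) = 221.2734.

221.27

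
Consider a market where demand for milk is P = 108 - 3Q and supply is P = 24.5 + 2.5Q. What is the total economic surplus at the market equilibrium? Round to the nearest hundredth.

633.84

Set 108 - 3Q = 24.5 + 2.5Q, which gives 83.5 = 5.5Q, so Q* = 15.1818 and P* = 108 - 3(15.1818) = 62.4545.
Total surplus is the full triangle between the curves from 0 to Q*: (1/2)(15.1818)(108 - 24.5) = 633.8409.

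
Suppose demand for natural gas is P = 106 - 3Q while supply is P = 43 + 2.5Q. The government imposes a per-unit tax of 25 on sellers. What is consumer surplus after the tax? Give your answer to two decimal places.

Pre-tax equilibrium: 106 - 3Q = 43 + 2.5Q gives Q* = 11.4545, P* = 71.6364.
A tax on sellers shifts supply up by 25: 106 - 3Q = 43 + 2.5Q + 25, so Q_t = 6.9091. Buyers pay P_b = 85.2727; sellers receive P_s = P_b - 25 = 60.2727.
CS = (1/2)(Q_t)(106 - P_b) = (1/2)(6.9091)(20.7273) = 71.6033.

71.60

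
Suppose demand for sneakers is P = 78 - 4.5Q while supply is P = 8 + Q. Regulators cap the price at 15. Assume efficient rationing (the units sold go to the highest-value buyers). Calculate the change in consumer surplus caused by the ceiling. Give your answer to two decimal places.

Without the control, 78 - 4.5Q = 8 + Q so Q* = 12.7273 and P* = 20.7273.
At the ceiling price 15, quantity supplied is (15 - 8)/1 = 7; supply is the short side, so Q = 7 trades at P = 15.
CS goes from (1/2)(12.7273)(57.2727) = 364.4628 to 330.75 (computed as (78 - 15)(7) - (1/2)(4.5)(7)^2), a change of -33.7128.

-33.71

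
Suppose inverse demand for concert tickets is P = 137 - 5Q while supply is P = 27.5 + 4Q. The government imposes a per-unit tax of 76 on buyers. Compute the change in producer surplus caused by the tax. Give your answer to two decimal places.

-268.35

Pre-tax equilibrium: 137 - 5Q = 27.5 + 4Q gives Q* = 12.1667, P* = 76.1667.
A tax on buyers shifts demand down by 76: (137 - 76) - 5Q = 27.5 + 4Q, so Q_t = 3.7222. Buyers pay P_b = 118.3889; sellers receive P_s = P_b - 76 = 42.3889.
Producers lose the trapezoid between P_s and P* out to Q_t plus the triangle from Q_t to Q*: change in PS = 27.7099 - 296.0556 = -268.3457.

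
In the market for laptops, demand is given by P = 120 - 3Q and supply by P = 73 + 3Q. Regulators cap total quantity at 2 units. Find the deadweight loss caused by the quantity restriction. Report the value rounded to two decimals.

Unrestricted equilibrium: Q* = (120 - 73)/(3 + 3) = 7.8333.
At Q = 2 the demand price is 120 - 3(2) = 114 and the supply price is 73 + 3(2) = 79.
DWL = (1/2)(gap between curves at 2) x (Q* - 2) = (1/2)(35)(5.8333) = 102.0833.

102.08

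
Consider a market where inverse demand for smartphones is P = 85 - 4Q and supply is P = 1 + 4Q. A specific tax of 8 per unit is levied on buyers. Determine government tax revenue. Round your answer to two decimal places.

76.00

Without the tax, 85 - 4Q = 1 + 4Q so Q* = 10.5 and P* = 43.
With the tax, buyers' net willingness to pay falls by 8: (85 - 8) - 4Q = 1 + 4Q, so Q_t = 9.5. Buyers pay P_b = 47; sellers receive P_s = P_b - 8 = 39.
Revenue is the tax times quantity traded: 8 x 9.5 = 76.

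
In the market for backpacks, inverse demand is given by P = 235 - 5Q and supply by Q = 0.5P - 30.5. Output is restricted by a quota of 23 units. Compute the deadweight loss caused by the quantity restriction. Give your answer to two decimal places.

Rewriting supply in inverse form: P = 61 + 2Q.
Unrestricted equilibrium: Q* = (235 - 61)/(5 + 2) = 24.8571.
At Q = 23 the demand price is 235 - 5(23) = 120 and the supply price is 61 + 2(23) = 107.
Deadweight loss is the triangle between the curves from 23 to 24.8571: (1/2)(120 - 107)(24.8571 - 23) = 12.0714.

12.07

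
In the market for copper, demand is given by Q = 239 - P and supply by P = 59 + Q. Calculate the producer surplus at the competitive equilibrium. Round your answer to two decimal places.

Rewriting demand in inverse form: P = 239 - Q.
Equilibrium: 239 - Q = 59 + Q, so Q* = 90 and P* = 149.
PS is the area between P* and the supply curve from 0 to Q*: (1/2)(90)(90) = 4050.

4050.00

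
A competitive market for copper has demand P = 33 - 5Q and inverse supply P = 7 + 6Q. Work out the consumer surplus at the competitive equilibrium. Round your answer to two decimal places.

Equilibrium: 33 - 5Q = 7 + 6Q, so Q* = 2.3636 and P* = 21.1818.
The demand choke price is 33, so CS = (1/2)(Q*)(33 - P*) = (1/2)(2.3636)(11.8182) = 13.9669.

13.97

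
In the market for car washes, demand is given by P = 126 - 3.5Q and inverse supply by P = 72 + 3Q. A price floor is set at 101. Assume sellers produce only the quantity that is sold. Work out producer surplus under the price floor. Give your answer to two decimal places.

Free-market equilibrium: 126 - 3.5Q = 72 + 3Q gives Q* = 8.3077, P* = 96.9231.
At the floor price 101, quantity demanded is (126 - 101)/3.5 = 7.1429; demand is the short side, so Q = 7.1429 trades at P = 101.
The supply price at Q = 7.1429 is 93.4286. PS is the trapezoid between 101 and supply over [0, 7.1429]: (1/2)[(101 - 72) + (101 - 93.4286)](7.1429) = 130.6122.

130.61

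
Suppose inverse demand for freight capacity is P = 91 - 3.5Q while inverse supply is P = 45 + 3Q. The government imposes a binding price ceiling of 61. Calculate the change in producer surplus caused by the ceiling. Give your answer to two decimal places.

Without the control, 91 - 3.5Q = 45 + 3Q so Q* = 7.0769 and P* = 66.2308.
At P = 61, sellers supply (61 - 45)/3 = 5.3333 while buyers want more, so the quantity traded is 5.3333 at price 61.
PS goes from (1/2)(7.0769)(21.2308) = 75.1243 to 42.6667 (computed as (61 - 45)(5.3333) - (1/2)(3)(5.3333)^2), a change of -32.4576.

-32.46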